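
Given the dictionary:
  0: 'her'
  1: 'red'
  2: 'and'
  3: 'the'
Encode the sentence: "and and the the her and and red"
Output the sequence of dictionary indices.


Look up each word in the dictionary:
  'and' -> 2
  'and' -> 2
  'the' -> 3
  'the' -> 3
  'her' -> 0
  'and' -> 2
  'and' -> 2
  'red' -> 1

Encoded: [2, 2, 3, 3, 0, 2, 2, 1]


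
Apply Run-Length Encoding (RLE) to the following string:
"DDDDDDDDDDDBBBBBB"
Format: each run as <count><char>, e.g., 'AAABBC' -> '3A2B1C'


Scanning runs left to right:
  i=0: run of 'D' x 11 -> '11D'
  i=11: run of 'B' x 6 -> '6B'

RLE = 11D6B


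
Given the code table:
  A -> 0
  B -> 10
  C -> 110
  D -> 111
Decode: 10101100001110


Decoding:
10 -> B
10 -> B
110 -> C
0 -> A
0 -> A
0 -> A
111 -> D
0 -> A


Result: BBCAAADA


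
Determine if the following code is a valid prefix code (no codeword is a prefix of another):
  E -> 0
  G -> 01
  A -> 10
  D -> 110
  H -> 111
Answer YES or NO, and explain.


Checking each pair (does one codeword prefix another?):
  E='0' vs G='01': prefix -- VIOLATION

NO -- this is NOT a valid prefix code. E (0) is a prefix of G (01).


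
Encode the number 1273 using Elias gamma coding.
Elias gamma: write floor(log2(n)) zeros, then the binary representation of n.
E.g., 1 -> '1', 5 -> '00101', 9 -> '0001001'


num_bits = floor(log2(1273)) + 1 = 11
leading_zeros = num_bits - 1 = 10
binary(1273) = 10011111001

Elias gamma(1273) = '0000000000' + '10011111001' = 000000000010011111001 (21 bits)


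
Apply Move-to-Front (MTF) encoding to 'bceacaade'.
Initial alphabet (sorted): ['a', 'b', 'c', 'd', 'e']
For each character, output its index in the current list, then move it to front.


MTF encoding:
'b': index 1 in ['a', 'b', 'c', 'd', 'e'] -> ['b', 'a', 'c', 'd', 'e']
'c': index 2 in ['b', 'a', 'c', 'd', 'e'] -> ['c', 'b', 'a', 'd', 'e']
'e': index 4 in ['c', 'b', 'a', 'd', 'e'] -> ['e', 'c', 'b', 'a', 'd']
'a': index 3 in ['e', 'c', 'b', 'a', 'd'] -> ['a', 'e', 'c', 'b', 'd']
'c': index 2 in ['a', 'e', 'c', 'b', 'd'] -> ['c', 'a', 'e', 'b', 'd']
'a': index 1 in ['c', 'a', 'e', 'b', 'd'] -> ['a', 'c', 'e', 'b', 'd']
'a': index 0 in ['a', 'c', 'e', 'b', 'd'] -> ['a', 'c', 'e', 'b', 'd']
'd': index 4 in ['a', 'c', 'e', 'b', 'd'] -> ['d', 'a', 'c', 'e', 'b']
'e': index 3 in ['d', 'a', 'c', 'e', 'b'] -> ['e', 'd', 'a', 'c', 'b']


Output: [1, 2, 4, 3, 2, 1, 0, 4, 3]


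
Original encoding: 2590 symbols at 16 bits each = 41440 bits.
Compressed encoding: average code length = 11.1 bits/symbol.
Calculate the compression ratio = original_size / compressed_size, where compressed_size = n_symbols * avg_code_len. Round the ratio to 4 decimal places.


original_size = n_symbols * orig_bits = 2590 * 16 = 41440 bits
compressed_size = n_symbols * avg_code_len = 2590 * 11.1 = 28749.0 bits
ratio = original_size / compressed_size = 41440 / 28749.0 = 1.4414

Compression ratio = 1.4414


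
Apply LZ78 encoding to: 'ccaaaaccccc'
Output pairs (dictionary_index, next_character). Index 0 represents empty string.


LZ78 encoding steps:
Dictionary: {0: ''}
Step 1: w='' (idx 0), next='c' -> output (0, 'c'), add 'c' as idx 1
Step 2: w='c' (idx 1), next='a' -> output (1, 'a'), add 'ca' as idx 2
Step 3: w='' (idx 0), next='a' -> output (0, 'a'), add 'a' as idx 3
Step 4: w='a' (idx 3), next='a' -> output (3, 'a'), add 'aa' as idx 4
Step 5: w='c' (idx 1), next='c' -> output (1, 'c'), add 'cc' as idx 5
Step 6: w='cc' (idx 5), next='c' -> output (5, 'c'), add 'ccc' as idx 6


Encoded: [(0, 'c'), (1, 'a'), (0, 'a'), (3, 'a'), (1, 'c'), (5, 'c')]


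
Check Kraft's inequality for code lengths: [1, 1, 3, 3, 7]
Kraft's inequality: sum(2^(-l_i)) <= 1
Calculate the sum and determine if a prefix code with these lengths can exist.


Sum = 2^(-1) + 2^(-1) + 2^(-3) + 2^(-3) + 2^(-7)
    = 0.5 + 0.5 + 0.125 + 0.125 + 0.0078125
    = 161/128 = 1.2578125
Since 1.2578125 > 1, Kraft's inequality is NOT satisfied.
A prefix code with these lengths CANNOT exist.

Kraft sum = 1.2578125. Not satisfied.


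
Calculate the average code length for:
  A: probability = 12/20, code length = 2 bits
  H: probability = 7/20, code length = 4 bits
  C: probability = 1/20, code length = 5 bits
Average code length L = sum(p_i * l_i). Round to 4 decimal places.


Weighted contributions p_i * l_i:
  A: (12/20) * 2 = 24/20
  H: (7/20) * 4 = 28/20
  C: (1/20) * 5 = 5/20
Sum = (24 + 28 + 5)/20 = 57/20

L = 57/20 = 2.8500 bits/symbol


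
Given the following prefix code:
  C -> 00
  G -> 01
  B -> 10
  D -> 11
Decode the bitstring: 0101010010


Decoding step by step:
Bits 01 -> G
Bits 01 -> G
Bits 01 -> G
Bits 00 -> C
Bits 10 -> B


Decoded message: GGGCB


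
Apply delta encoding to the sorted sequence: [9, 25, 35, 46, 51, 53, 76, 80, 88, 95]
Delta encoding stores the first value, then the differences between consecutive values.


First value: 9
Deltas:
  25 - 9 = 16
  35 - 25 = 10
  46 - 35 = 11
  51 - 46 = 5
  53 - 51 = 2
  76 - 53 = 23
  80 - 76 = 4
  88 - 80 = 8
  95 - 88 = 7


Delta encoded: [9, 16, 10, 11, 5, 2, 23, 4, 8, 7]


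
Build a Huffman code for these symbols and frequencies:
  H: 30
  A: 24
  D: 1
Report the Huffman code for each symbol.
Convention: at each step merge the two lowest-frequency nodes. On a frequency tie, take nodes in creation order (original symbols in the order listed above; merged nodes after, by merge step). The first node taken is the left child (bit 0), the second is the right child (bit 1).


Huffman tree construction:
Step 1: Merge D(1) + A(24) = 25
Step 2: Merge (D+A)(25) + H(30) = 55
Read each symbol's code off the tree from the root (left child = 0, right child = 1).

Codes:
  H: 1 (length 1)
  A: 01 (length 2)
  D: 00 (length 2)
Average code length: 80/55 = 1.4545 bits/symbol


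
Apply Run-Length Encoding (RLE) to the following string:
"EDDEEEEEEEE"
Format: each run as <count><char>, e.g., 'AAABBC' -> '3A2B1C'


Scanning runs left to right:
  i=0: run of 'E' x 1 -> '1E'
  i=1: run of 'D' x 2 -> '2D'
  i=3: run of 'E' x 8 -> '8E'

RLE = 1E2D8E


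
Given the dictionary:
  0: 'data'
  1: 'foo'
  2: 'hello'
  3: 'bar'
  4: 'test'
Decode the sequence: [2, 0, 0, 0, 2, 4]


Look up each index in the dictionary:
  2 -> 'hello'
  0 -> 'data'
  0 -> 'data'
  0 -> 'data'
  2 -> 'hello'
  4 -> 'test'

Decoded: "hello data data data hello test"


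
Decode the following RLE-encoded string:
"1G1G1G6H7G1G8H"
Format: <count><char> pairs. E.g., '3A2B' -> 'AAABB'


Expanding each <count><char> pair:
  1G -> 'G'
  1G -> 'G'
  1G -> 'G'
  6H -> 'HHHHHH'
  7G -> 'GGGGGGG'
  1G -> 'G'
  8H -> 'HHHHHHHH'

Decoded = GGGHHHHHHGGGGGGGGHHHHHHHH


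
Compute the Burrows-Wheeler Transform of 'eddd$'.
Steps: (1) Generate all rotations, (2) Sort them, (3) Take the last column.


Rotations (sorted):
  0: $eddd -> last char: d
  1: d$edd -> last char: d
  2: dd$ed -> last char: d
  3: ddd$e -> last char: e
  4: eddd$ -> last char: $


BWT = ddde$


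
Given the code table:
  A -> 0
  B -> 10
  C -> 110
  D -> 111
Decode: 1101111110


Decoding:
110 -> C
111 -> D
111 -> D
0 -> A


Result: CDDA


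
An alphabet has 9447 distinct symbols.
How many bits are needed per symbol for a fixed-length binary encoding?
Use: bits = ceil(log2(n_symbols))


log2(9447) = 13.2056
Bracket: 2^13 = 8192 < 9447 <= 2^14 = 16384
So ceil(log2(9447)) = 14

bits = ceil(log2(9447)) = ceil(13.2056) = 14 bits


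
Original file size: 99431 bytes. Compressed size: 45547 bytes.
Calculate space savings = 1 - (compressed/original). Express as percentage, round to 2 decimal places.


ratio = compressed/original = 45547/99431 = 0.458076
savings = 1 - ratio = 1 - 0.458076 = 0.541924
as a percentage: 0.541924 * 100 = 54.19%

Space savings = 1 - 45547/99431 = 54.19%


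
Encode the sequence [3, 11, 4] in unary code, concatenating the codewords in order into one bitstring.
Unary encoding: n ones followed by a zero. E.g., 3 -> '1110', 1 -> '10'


Encode each number as n ones followed by a terminating 0:
  3 -> 1110 (4 bits)
  11 -> 111111111110 (12 bits)
  4 -> 11110 (5 bits)
Total length = 4 + 12 + 5 = 21 bits.

Unary([3, 11, 4]) = 111011111111111011110 (21 bits)


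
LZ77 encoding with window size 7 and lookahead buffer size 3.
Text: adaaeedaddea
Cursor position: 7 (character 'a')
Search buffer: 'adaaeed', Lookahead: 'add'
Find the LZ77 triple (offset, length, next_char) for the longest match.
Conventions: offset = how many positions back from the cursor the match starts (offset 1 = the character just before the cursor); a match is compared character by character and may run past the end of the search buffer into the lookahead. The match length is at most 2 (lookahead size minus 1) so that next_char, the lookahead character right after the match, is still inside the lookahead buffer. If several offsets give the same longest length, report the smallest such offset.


Try each offset into the search buffer:
  offset=1 (pos 6, char 'd'): match length 0
  offset=2 (pos 5, char 'e'): match length 0
  offset=3 (pos 4, char 'e'): match length 0
  offset=4 (pos 3, char 'a'): match length 1
  offset=5 (pos 2, char 'a'): match length 1
  offset=6 (pos 1, char 'd'): match length 0
  offset=7 (pos 0, char 'a'): match length 2
Longest match has length 2 at offset 7.
next_char = character at position 7 + 2 = 9 -> 'd'

Best match: offset=7, length=2 (matching 'ad' starting at position 0)
LZ77 triple: (7, 2, 'd')


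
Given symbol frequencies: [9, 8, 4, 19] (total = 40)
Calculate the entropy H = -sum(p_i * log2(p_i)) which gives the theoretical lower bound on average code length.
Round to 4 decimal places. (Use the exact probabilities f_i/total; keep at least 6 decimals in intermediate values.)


Per-symbol terms -p_i * log2(p_i) with p_i = f_i/40:
  p = 9/40 = 0.225000: log2(p) = -2.152003, -p*log2(p) = 0.484201
  p = 8/40 = 0.200000: log2(p) = -2.321928, -p*log2(p) = 0.464386
  p = 4/40 = 0.100000: log2(p) = -3.321928, -p*log2(p) = 0.332193
  p = 19/40 = 0.475000: log2(p) = -1.074001, -p*log2(p) = 0.510150
H = 0.484201 + 0.464386 + 0.332193 + 0.510150 = 1.790930

H = 1.7909 bits/symbol


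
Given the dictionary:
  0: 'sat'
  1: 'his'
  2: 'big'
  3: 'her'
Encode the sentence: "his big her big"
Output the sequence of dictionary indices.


Look up each word in the dictionary:
  'his' -> 1
  'big' -> 2
  'her' -> 3
  'big' -> 2

Encoded: [1, 2, 3, 2]


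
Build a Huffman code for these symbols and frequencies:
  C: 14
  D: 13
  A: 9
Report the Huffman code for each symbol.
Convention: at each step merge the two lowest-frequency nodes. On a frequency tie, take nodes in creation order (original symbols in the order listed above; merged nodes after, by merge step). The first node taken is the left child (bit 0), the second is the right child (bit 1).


Huffman tree construction:
Step 1: Merge A(9) + D(13) = 22
Step 2: Merge C(14) + (A+D)(22) = 36
Read each symbol's code off the tree from the root (left child = 0, right child = 1).

Codes:
  C: 0 (length 1)
  D: 11 (length 2)
  A: 10 (length 2)
Average code length: 58/36 = 1.6111 bits/symbol


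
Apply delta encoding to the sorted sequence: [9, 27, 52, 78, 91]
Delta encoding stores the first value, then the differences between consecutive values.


First value: 9
Deltas:
  27 - 9 = 18
  52 - 27 = 25
  78 - 52 = 26
  91 - 78 = 13


Delta encoded: [9, 18, 25, 26, 13]


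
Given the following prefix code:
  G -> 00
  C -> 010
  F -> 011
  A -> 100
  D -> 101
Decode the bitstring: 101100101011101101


Decoding step by step:
Bits 101 -> D
Bits 100 -> A
Bits 101 -> D
Bits 011 -> F
Bits 101 -> D
Bits 101 -> D


Decoded message: DADFDD


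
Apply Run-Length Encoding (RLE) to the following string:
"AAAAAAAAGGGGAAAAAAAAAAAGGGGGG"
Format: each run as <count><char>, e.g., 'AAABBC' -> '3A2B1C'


Scanning runs left to right:
  i=0: run of 'A' x 8 -> '8A'
  i=8: run of 'G' x 4 -> '4G'
  i=12: run of 'A' x 11 -> '11A'
  i=23: run of 'G' x 6 -> '6G'

RLE = 8A4G11A6G


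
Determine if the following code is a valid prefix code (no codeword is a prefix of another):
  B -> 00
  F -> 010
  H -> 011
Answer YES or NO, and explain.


Checking each pair (does one codeword prefix another?):
  B='00' vs F='010': no prefix
  B='00' vs H='011': no prefix
  F='010' vs B='00': no prefix
  F='010' vs H='011': no prefix
  H='011' vs B='00': no prefix
  H='011' vs F='010': no prefix
No violation found over all pairs.

YES -- this is a valid prefix code. No codeword is a prefix of any other codeword.


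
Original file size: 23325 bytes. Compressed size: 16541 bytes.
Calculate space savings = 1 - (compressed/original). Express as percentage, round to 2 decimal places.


ratio = compressed/original = 16541/23325 = 0.709153
savings = 1 - ratio = 1 - 0.709153 = 0.290847
as a percentage: 0.290847 * 100 = 29.08%

Space savings = 1 - 16541/23325 = 29.08%


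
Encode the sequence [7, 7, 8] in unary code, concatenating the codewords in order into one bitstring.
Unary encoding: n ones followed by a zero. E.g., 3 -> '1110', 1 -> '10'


Encode each number as n ones followed by a terminating 0:
  7 -> 11111110 (8 bits)
  7 -> 11111110 (8 bits)
  8 -> 111111110 (9 bits)
Total length = 8 + 8 + 9 = 25 bits.

Unary([7, 7, 8]) = 1111111011111110111111110 (25 bits)


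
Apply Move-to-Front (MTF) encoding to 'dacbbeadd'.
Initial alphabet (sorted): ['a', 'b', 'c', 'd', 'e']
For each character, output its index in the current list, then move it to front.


MTF encoding:
'd': index 3 in ['a', 'b', 'c', 'd', 'e'] -> ['d', 'a', 'b', 'c', 'e']
'a': index 1 in ['d', 'a', 'b', 'c', 'e'] -> ['a', 'd', 'b', 'c', 'e']
'c': index 3 in ['a', 'd', 'b', 'c', 'e'] -> ['c', 'a', 'd', 'b', 'e']
'b': index 3 in ['c', 'a', 'd', 'b', 'e'] -> ['b', 'c', 'a', 'd', 'e']
'b': index 0 in ['b', 'c', 'a', 'd', 'e'] -> ['b', 'c', 'a', 'd', 'e']
'e': index 4 in ['b', 'c', 'a', 'd', 'e'] -> ['e', 'b', 'c', 'a', 'd']
'a': index 3 in ['e', 'b', 'c', 'a', 'd'] -> ['a', 'e', 'b', 'c', 'd']
'd': index 4 in ['a', 'e', 'b', 'c', 'd'] -> ['d', 'a', 'e', 'b', 'c']
'd': index 0 in ['d', 'a', 'e', 'b', 'c'] -> ['d', 'a', 'e', 'b', 'c']


Output: [3, 1, 3, 3, 0, 4, 3, 4, 0]


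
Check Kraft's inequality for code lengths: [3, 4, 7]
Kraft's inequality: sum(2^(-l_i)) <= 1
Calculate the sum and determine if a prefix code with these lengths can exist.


Sum = 2^(-3) + 2^(-4) + 2^(-7)
    = 0.125 + 0.0625 + 0.0078125
    = 25/128 = 0.1953125
Since 0.1953125 <= 1, Kraft's inequality IS satisfied.
A prefix code with these lengths CAN exist.

Kraft sum = 0.1953125. Satisfied.


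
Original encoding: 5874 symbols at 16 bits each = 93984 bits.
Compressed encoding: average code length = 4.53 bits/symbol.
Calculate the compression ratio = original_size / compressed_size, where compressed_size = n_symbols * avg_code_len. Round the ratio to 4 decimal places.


original_size = n_symbols * orig_bits = 5874 * 16 = 93984 bits
compressed_size = n_symbols * avg_code_len = 5874 * 4.53 = 26609.22 bits
ratio = original_size / compressed_size = 93984 / 26609.22 = 3.532

Compression ratio = 3.532


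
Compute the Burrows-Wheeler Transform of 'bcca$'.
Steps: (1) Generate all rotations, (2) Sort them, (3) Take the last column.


Rotations (sorted):
  0: $bcca -> last char: a
  1: a$bcc -> last char: c
  2: bcca$ -> last char: $
  3: ca$bc -> last char: c
  4: cca$b -> last char: b


BWT = ac$cb


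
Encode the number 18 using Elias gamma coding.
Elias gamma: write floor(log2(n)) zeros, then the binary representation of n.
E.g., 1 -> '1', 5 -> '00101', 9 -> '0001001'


num_bits = floor(log2(18)) + 1 = 5
leading_zeros = num_bits - 1 = 4
binary(18) = 10010

Elias gamma(18) = '0000' + '10010' = 000010010 (9 bits)


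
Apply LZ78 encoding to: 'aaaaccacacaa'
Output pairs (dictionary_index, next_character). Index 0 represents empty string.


LZ78 encoding steps:
Dictionary: {0: ''}
Step 1: w='' (idx 0), next='a' -> output (0, 'a'), add 'a' as idx 1
Step 2: w='a' (idx 1), next='a' -> output (1, 'a'), add 'aa' as idx 2
Step 3: w='a' (idx 1), next='c' -> output (1, 'c'), add 'ac' as idx 3
Step 4: w='' (idx 0), next='c' -> output (0, 'c'), add 'c' as idx 4
Step 5: w='ac' (idx 3), next='a' -> output (3, 'a'), add 'aca' as idx 5
Step 6: w='c' (idx 4), next='a' -> output (4, 'a'), add 'ca' as idx 6
Step 7: w='a' (idx 1), end of input -> output (1, '')


Encoded: [(0, 'a'), (1, 'a'), (1, 'c'), (0, 'c'), (3, 'a'), (4, 'a'), (1, '')]


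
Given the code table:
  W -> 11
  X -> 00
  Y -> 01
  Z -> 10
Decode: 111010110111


Decoding:
11 -> W
10 -> Z
10 -> Z
11 -> W
01 -> Y
11 -> W


Result: WZZWYW


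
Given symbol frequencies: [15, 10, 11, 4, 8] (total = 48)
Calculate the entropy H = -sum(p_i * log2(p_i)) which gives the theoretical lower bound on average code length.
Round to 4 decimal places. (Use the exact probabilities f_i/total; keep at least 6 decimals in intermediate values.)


Per-symbol terms -p_i * log2(p_i) with p_i = f_i/48:
  p = 15/48 = 0.312500: log2(p) = -1.678072, -p*log2(p) = 0.524397
  p = 10/48 = 0.208333: log2(p) = -2.263034, -p*log2(p) = 0.471466
  p = 11/48 = 0.229167: log2(p) = -2.125531, -p*log2(p) = 0.487101
  p = 4/48 = 0.083333: log2(p) = -3.584963, -p*log2(p) = 0.298747
  p = 8/48 = 0.166667: log2(p) = -2.584963, -p*log2(p) = 0.430827
H = 0.524397 + 0.471466 + 0.487101 + 0.298747 + 0.430827 = 2.212538

H = 2.2125 bits/symbol


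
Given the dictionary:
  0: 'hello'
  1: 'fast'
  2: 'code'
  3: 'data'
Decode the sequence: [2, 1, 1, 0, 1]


Look up each index in the dictionary:
  2 -> 'code'
  1 -> 'fast'
  1 -> 'fast'
  0 -> 'hello'
  1 -> 'fast'

Decoded: "code fast fast hello fast"


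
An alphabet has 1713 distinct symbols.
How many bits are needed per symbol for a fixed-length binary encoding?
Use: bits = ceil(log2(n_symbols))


log2(1713) = 10.7423
Bracket: 2^10 = 1024 < 1713 <= 2^11 = 2048
So ceil(log2(1713)) = 11

bits = ceil(log2(1713)) = ceil(10.7423) = 11 bits


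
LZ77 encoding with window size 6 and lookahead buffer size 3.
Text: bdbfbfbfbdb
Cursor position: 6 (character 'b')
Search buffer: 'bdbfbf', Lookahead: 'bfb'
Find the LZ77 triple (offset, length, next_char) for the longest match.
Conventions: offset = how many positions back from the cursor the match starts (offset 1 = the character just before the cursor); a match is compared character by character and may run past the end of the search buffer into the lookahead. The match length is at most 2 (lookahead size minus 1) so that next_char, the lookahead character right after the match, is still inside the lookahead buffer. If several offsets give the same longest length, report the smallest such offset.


Try each offset into the search buffer:
  offset=1 (pos 5, char 'f'): match length 0
  offset=2 (pos 4, char 'b'): match length 2
  offset=3 (pos 3, char 'f'): match length 0
  offset=4 (pos 2, char 'b'): match length 2
  offset=5 (pos 1, char 'd'): match length 0
  offset=6 (pos 0, char 'b'): match length 1
Longest match has length 2, found at offsets 2, 4; take the smallest, offset 2.
next_char = character at position 6 + 2 = 8 -> 'b'

Best match: offset=2, length=2 (matching 'bf' starting at position 4)
LZ77 triple: (2, 2, 'b')


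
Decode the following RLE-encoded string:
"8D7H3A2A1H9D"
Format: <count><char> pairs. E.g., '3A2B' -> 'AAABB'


Expanding each <count><char> pair:
  8D -> 'DDDDDDDD'
  7H -> 'HHHHHHH'
  3A -> 'AAA'
  2A -> 'AA'
  1H -> 'H'
  9D -> 'DDDDDDDDD'

Decoded = DDDDDDDDHHHHHHHAAAAAHDDDDDDDDD


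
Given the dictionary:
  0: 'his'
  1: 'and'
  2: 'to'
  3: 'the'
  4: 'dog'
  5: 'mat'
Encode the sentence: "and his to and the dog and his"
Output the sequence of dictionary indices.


Look up each word in the dictionary:
  'and' -> 1
  'his' -> 0
  'to' -> 2
  'and' -> 1
  'the' -> 3
  'dog' -> 4
  'and' -> 1
  'his' -> 0

Encoded: [1, 0, 2, 1, 3, 4, 1, 0]


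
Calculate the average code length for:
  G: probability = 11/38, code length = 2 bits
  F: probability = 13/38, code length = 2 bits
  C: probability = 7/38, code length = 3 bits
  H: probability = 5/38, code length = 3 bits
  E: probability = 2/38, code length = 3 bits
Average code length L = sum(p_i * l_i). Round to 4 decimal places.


Weighted contributions p_i * l_i:
  G: (11/38) * 2 = 22/38
  F: (13/38) * 2 = 26/38
  C: (7/38) * 3 = 21/38
  H: (5/38) * 3 = 15/38
  E: (2/38) * 3 = 6/38
Sum = (22 + 26 + 21 + 15 + 6)/38 = 90/38

L = 90/38 = 2.3684 bits/symbol


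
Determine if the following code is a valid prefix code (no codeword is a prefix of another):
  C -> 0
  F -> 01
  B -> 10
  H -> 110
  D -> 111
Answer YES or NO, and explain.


Checking each pair (does one codeword prefix another?):
  C='0' vs F='01': prefix -- VIOLATION

NO -- this is NOT a valid prefix code. C (0) is a prefix of F (01).


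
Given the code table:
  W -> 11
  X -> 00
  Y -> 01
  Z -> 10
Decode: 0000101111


Decoding:
00 -> X
00 -> X
10 -> Z
11 -> W
11 -> W


Result: XXZWW


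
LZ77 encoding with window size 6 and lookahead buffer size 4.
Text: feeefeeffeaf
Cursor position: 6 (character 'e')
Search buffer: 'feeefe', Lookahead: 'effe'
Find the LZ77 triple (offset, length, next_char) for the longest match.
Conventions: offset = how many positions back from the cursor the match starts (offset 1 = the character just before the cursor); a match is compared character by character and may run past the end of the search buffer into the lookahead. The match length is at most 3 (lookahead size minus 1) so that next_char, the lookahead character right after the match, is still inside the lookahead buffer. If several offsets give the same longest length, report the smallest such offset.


Try each offset into the search buffer:
  offset=1 (pos 5, char 'e'): match length 1
  offset=2 (pos 4, char 'f'): match length 0
  offset=3 (pos 3, char 'e'): match length 2
  offset=4 (pos 2, char 'e'): match length 1
  offset=5 (pos 1, char 'e'): match length 1
  offset=6 (pos 0, char 'f'): match length 0
Longest match has length 2 at offset 3.
next_char = character at position 6 + 2 = 8 -> 'f'

Best match: offset=3, length=2 (matching 'ef' starting at position 3)
LZ77 triple: (3, 2, 'f')


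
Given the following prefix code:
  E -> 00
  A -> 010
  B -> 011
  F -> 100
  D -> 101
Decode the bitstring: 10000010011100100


Decoding step by step:
Bits 100 -> F
Bits 00 -> E
Bits 010 -> A
Bits 011 -> B
Bits 100 -> F
Bits 100 -> F


Decoded message: FEABFF


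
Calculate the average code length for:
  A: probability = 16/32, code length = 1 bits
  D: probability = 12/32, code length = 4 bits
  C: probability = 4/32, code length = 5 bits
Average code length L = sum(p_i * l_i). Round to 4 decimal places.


Weighted contributions p_i * l_i:
  A: (16/32) * 1 = 16/32
  D: (12/32) * 4 = 48/32
  C: (4/32) * 5 = 20/32
Sum = (16 + 48 + 20)/32 = 84/32

L = 84/32 = 2.6250 bits/symbol


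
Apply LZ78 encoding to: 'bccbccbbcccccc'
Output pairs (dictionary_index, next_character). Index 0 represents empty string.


LZ78 encoding steps:
Dictionary: {0: ''}
Step 1: w='' (idx 0), next='b' -> output (0, 'b'), add 'b' as idx 1
Step 2: w='' (idx 0), next='c' -> output (0, 'c'), add 'c' as idx 2
Step 3: w='c' (idx 2), next='b' -> output (2, 'b'), add 'cb' as idx 3
Step 4: w='c' (idx 2), next='c' -> output (2, 'c'), add 'cc' as idx 4
Step 5: w='b' (idx 1), next='b' -> output (1, 'b'), add 'bb' as idx 5
Step 6: w='cc' (idx 4), next='c' -> output (4, 'c'), add 'ccc' as idx 6
Step 7: w='ccc' (idx 6), end of input -> output (6, '')


Encoded: [(0, 'b'), (0, 'c'), (2, 'b'), (2, 'c'), (1, 'b'), (4, 'c'), (6, '')]


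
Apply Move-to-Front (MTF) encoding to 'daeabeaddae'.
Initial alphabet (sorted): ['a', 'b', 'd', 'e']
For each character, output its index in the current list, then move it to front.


MTF encoding:
'd': index 2 in ['a', 'b', 'd', 'e'] -> ['d', 'a', 'b', 'e']
'a': index 1 in ['d', 'a', 'b', 'e'] -> ['a', 'd', 'b', 'e']
'e': index 3 in ['a', 'd', 'b', 'e'] -> ['e', 'a', 'd', 'b']
'a': index 1 in ['e', 'a', 'd', 'b'] -> ['a', 'e', 'd', 'b']
'b': index 3 in ['a', 'e', 'd', 'b'] -> ['b', 'a', 'e', 'd']
'e': index 2 in ['b', 'a', 'e', 'd'] -> ['e', 'b', 'a', 'd']
'a': index 2 in ['e', 'b', 'a', 'd'] -> ['a', 'e', 'b', 'd']
'd': index 3 in ['a', 'e', 'b', 'd'] -> ['d', 'a', 'e', 'b']
'd': index 0 in ['d', 'a', 'e', 'b'] -> ['d', 'a', 'e', 'b']
'a': index 1 in ['d', 'a', 'e', 'b'] -> ['a', 'd', 'e', 'b']
'e': index 2 in ['a', 'd', 'e', 'b'] -> ['e', 'a', 'd', 'b']


Output: [2, 1, 3, 1, 3, 2, 2, 3, 0, 1, 2]


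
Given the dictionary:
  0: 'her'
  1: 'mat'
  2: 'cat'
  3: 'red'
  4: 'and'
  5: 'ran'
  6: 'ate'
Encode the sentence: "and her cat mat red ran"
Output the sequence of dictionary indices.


Look up each word in the dictionary:
  'and' -> 4
  'her' -> 0
  'cat' -> 2
  'mat' -> 1
  'red' -> 3
  'ran' -> 5

Encoded: [4, 0, 2, 1, 3, 5]


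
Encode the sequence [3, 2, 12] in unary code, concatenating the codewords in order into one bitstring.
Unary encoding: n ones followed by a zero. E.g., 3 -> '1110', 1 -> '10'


Encode each number as n ones followed by a terminating 0:
  3 -> 1110 (4 bits)
  2 -> 110 (3 bits)
  12 -> 1111111111110 (13 bits)
Total length = 4 + 3 + 13 = 20 bits.

Unary([3, 2, 12]) = 11101101111111111110 (20 bits)


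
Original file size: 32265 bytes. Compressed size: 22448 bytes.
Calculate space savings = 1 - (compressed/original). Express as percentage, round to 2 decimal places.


ratio = compressed/original = 22448/32265 = 0.695738
savings = 1 - ratio = 1 - 0.695738 = 0.304262
as a percentage: 0.304262 * 100 = 30.43%

Space savings = 1 - 22448/32265 = 30.43%


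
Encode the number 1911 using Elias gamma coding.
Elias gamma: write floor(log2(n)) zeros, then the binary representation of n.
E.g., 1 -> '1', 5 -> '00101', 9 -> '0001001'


num_bits = floor(log2(1911)) + 1 = 11
leading_zeros = num_bits - 1 = 10
binary(1911) = 11101110111

Elias gamma(1911) = '0000000000' + '11101110111' = 000000000011101110111 (21 bits)


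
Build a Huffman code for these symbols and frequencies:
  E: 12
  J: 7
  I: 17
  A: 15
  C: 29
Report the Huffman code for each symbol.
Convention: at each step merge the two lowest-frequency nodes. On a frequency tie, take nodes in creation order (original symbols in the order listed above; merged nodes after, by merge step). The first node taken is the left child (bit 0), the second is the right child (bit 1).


Huffman tree construction:
Step 1: Merge J(7) + E(12) = 19
Step 2: Merge A(15) + I(17) = 32
Step 3: Merge (J+E)(19) + C(29) = 48
Step 4: Merge (A+I)(32) + ((J+E)+C)(48) = 80
Read each symbol's code off the tree from the root (left child = 0, right child = 1).

Codes:
  E: 101 (length 3)
  J: 100 (length 3)
  I: 01 (length 2)
  A: 00 (length 2)
  C: 11 (length 2)
Average code length: 179/80 = 2.2375 bits/symbol


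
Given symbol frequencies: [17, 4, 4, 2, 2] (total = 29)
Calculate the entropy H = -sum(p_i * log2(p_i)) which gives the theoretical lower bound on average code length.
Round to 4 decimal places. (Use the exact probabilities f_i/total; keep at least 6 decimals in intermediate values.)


Per-symbol terms -p_i * log2(p_i) with p_i = f_i/29:
  p = 17/29 = 0.586207: log2(p) = -0.770518, -p*log2(p) = 0.451683
  p = 4/29 = 0.137931: log2(p) = -2.857981, -p*log2(p) = 0.394204
  p = 4/29 = 0.137931: log2(p) = -2.857981, -p*log2(p) = 0.394204
  p = 2/29 = 0.068966: log2(p) = -3.857981, -p*log2(p) = 0.266068
  p = 2/29 = 0.068966: log2(p) = -3.857981, -p*log2(p) = 0.266068
H = 0.451683 + 0.394204 + 0.394204 + 0.266068 + 0.266068 = 1.772227

H = 1.7722 bits/symbol


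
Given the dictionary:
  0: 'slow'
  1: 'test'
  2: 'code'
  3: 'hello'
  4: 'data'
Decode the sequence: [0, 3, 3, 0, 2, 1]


Look up each index in the dictionary:
  0 -> 'slow'
  3 -> 'hello'
  3 -> 'hello'
  0 -> 'slow'
  2 -> 'code'
  1 -> 'test'

Decoded: "slow hello hello slow code test"


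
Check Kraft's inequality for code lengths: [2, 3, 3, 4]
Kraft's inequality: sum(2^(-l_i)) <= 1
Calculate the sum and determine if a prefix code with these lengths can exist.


Sum = 2^(-2) + 2^(-3) + 2^(-3) + 2^(-4)
    = 0.25 + 0.125 + 0.125 + 0.0625
    = 9/16 = 0.5625
Since 0.5625 <= 1, Kraft's inequality IS satisfied.
A prefix code with these lengths CAN exist.

Kraft sum = 0.5625. Satisfied.


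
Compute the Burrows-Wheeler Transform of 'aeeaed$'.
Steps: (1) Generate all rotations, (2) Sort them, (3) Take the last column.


Rotations (sorted):
  0: $aeeaed -> last char: d
  1: aed$aee -> last char: e
  2: aeeaed$ -> last char: $
  3: d$aeeae -> last char: e
  4: eaed$ae -> last char: e
  5: ed$aeea -> last char: a
  6: eeaed$a -> last char: a


BWT = de$eeaa


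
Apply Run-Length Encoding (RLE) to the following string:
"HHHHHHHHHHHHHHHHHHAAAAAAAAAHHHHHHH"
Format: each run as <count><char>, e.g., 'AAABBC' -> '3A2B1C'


Scanning runs left to right:
  i=0: run of 'H' x 18 -> '18H'
  i=18: run of 'A' x 9 -> '9A'
  i=27: run of 'H' x 7 -> '7H'

RLE = 18H9A7H


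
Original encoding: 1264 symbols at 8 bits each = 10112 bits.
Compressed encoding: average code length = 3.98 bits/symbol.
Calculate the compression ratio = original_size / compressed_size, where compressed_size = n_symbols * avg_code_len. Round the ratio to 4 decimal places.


original_size = n_symbols * orig_bits = 1264 * 8 = 10112 bits
compressed_size = n_symbols * avg_code_len = 1264 * 3.98 = 5030.72 bits
ratio = original_size / compressed_size = 10112 / 5030.72 = 2.0101

Compression ratio = 2.0101


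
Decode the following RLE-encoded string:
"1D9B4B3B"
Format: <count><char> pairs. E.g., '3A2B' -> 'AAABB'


Expanding each <count><char> pair:
  1D -> 'D'
  9B -> 'BBBBBBBBB'
  4B -> 'BBBB'
  3B -> 'BBB'

Decoded = DBBBBBBBBBBBBBBBB


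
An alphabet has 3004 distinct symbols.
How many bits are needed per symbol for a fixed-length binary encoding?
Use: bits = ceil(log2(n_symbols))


log2(3004) = 11.5527
Bracket: 2^11 = 2048 < 3004 <= 2^12 = 4096
So ceil(log2(3004)) = 12

bits = ceil(log2(3004)) = ceil(11.5527) = 12 bits


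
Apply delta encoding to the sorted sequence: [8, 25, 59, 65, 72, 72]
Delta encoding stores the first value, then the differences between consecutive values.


First value: 8
Deltas:
  25 - 8 = 17
  59 - 25 = 34
  65 - 59 = 6
  72 - 65 = 7
  72 - 72 = 0


Delta encoded: [8, 17, 34, 6, 7, 0]


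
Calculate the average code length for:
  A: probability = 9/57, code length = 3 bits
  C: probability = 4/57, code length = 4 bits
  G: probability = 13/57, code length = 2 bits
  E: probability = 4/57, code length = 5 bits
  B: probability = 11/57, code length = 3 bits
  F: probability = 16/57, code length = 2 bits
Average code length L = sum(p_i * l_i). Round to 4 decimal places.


Weighted contributions p_i * l_i:
  A: (9/57) * 3 = 27/57
  C: (4/57) * 4 = 16/57
  G: (13/57) * 2 = 26/57
  E: (4/57) * 5 = 20/57
  B: (11/57) * 3 = 33/57
  F: (16/57) * 2 = 32/57
Sum = (27 + 16 + 26 + 20 + 33 + 32)/57 = 154/57

L = 154/57 = 2.7018 bits/symbol


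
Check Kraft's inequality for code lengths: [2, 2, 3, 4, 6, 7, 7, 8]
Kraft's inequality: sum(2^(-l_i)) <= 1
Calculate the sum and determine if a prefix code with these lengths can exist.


Sum = 2^(-2) + 2^(-2) + 2^(-3) + 2^(-4) + 2^(-6) + 2^(-7) + 2^(-7) + 2^(-8)
    = 0.25 + 0.25 + 0.125 + 0.0625 + 0.015625 + 0.0078125 + 0.0078125 + 0.00390625
    = 185/256 = 0.72265625
Since 0.72265625 <= 1, Kraft's inequality IS satisfied.
A prefix code with these lengths CAN exist.

Kraft sum = 0.72265625. Satisfied.


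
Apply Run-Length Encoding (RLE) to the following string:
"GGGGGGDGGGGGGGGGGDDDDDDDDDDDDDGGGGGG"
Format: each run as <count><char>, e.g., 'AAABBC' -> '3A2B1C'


Scanning runs left to right:
  i=0: run of 'G' x 6 -> '6G'
  i=6: run of 'D' x 1 -> '1D'
  i=7: run of 'G' x 10 -> '10G'
  i=17: run of 'D' x 13 -> '13D'
  i=30: run of 'G' x 6 -> '6G'

RLE = 6G1D10G13D6G


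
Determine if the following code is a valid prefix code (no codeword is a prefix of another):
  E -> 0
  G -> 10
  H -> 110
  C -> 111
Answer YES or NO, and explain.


Checking each pair (does one codeword prefix another?):
  E='0' vs G='10': no prefix
  E='0' vs H='110': no prefix
  E='0' vs C='111': no prefix
  G='10' vs E='0': no prefix
  G='10' vs H='110': no prefix
  G='10' vs C='111': no prefix
  H='110' vs E='0': no prefix
  H='110' vs G='10': no prefix
  H='110' vs C='111': no prefix
  C='111' vs E='0': no prefix
  C='111' vs G='10': no prefix
  C='111' vs H='110': no prefix
No violation found over all pairs.

YES -- this is a valid prefix code. No codeword is a prefix of any other codeword.


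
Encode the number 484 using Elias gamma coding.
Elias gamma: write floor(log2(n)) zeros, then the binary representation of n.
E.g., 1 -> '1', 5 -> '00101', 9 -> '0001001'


num_bits = floor(log2(484)) + 1 = 9
leading_zeros = num_bits - 1 = 8
binary(484) = 111100100

Elias gamma(484) = '00000000' + '111100100' = 00000000111100100 (17 bits)


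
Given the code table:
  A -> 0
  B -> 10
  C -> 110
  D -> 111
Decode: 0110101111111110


Decoding:
0 -> A
110 -> C
10 -> B
111 -> D
111 -> D
111 -> D
0 -> A


Result: ACBDDDA


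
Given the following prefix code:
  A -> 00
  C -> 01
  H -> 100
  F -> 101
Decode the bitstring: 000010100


Decoding step by step:
Bits 00 -> A
Bits 00 -> A
Bits 101 -> F
Bits 00 -> A


Decoded message: AAFA


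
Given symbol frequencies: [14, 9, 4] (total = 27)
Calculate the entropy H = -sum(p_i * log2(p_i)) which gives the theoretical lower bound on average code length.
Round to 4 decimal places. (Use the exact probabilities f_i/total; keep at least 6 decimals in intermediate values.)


Per-symbol terms -p_i * log2(p_i) with p_i = f_i/27:
  p = 14/27 = 0.518519: log2(p) = -0.947533, -p*log2(p) = 0.491313
  p = 9/27 = 0.333333: log2(p) = -1.584963, -p*log2(p) = 0.528321
  p = 4/27 = 0.148148: log2(p) = -2.754888, -p*log2(p) = 0.408131
H = 0.491313 + 0.528321 + 0.408131 = 1.427765

H = 1.4278 bits/symbol


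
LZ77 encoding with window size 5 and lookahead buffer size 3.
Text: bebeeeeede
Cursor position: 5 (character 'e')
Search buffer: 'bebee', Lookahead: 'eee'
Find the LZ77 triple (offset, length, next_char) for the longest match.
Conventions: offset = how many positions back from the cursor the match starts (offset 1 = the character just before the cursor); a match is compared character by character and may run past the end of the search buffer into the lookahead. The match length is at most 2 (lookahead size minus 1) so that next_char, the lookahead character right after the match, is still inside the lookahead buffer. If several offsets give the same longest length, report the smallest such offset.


Try each offset into the search buffer:
  offset=1 (pos 4, char 'e'): match length 2
  offset=2 (pos 3, char 'e'): match length 2
  offset=3 (pos 2, char 'b'): match length 0
  offset=4 (pos 1, char 'e'): match length 1
  offset=5 (pos 0, char 'b'): match length 0
Longest match has length 2, found at offsets 1, 2; take the smallest, offset 1.
next_char = character at position 5 + 2 = 7 -> 'e'

Best match: offset=1, length=2 (matching 'ee' starting at position 4)
LZ77 triple: (1, 2, 'e')


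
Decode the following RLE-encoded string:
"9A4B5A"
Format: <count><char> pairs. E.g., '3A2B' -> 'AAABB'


Expanding each <count><char> pair:
  9A -> 'AAAAAAAAA'
  4B -> 'BBBB'
  5A -> 'AAAAA'

Decoded = AAAAAAAAABBBBAAAAA


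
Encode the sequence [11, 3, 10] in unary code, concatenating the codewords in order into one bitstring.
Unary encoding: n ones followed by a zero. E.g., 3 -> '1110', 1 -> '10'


Encode each number as n ones followed by a terminating 0:
  11 -> 111111111110 (12 bits)
  3 -> 1110 (4 bits)
  10 -> 11111111110 (11 bits)
Total length = 12 + 4 + 11 = 27 bits.

Unary([11, 3, 10]) = 111111111110111011111111110 (27 bits)


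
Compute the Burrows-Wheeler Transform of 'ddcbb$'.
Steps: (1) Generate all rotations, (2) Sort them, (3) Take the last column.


Rotations (sorted):
  0: $ddcbb -> last char: b
  1: b$ddcb -> last char: b
  2: bb$ddc -> last char: c
  3: cbb$dd -> last char: d
  4: dcbb$d -> last char: d
  5: ddcbb$ -> last char: $


BWT = bbcdd$


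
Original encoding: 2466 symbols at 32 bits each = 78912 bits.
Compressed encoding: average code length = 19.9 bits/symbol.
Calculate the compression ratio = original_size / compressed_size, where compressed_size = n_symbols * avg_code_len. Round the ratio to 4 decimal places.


original_size = n_symbols * orig_bits = 2466 * 32 = 78912 bits
compressed_size = n_symbols * avg_code_len = 2466 * 19.9 = 49073.4 bits
ratio = original_size / compressed_size = 78912 / 49073.4 = 1.608

Compression ratio = 1.608


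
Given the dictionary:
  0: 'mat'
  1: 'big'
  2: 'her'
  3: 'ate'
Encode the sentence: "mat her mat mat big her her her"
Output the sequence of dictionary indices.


Look up each word in the dictionary:
  'mat' -> 0
  'her' -> 2
  'mat' -> 0
  'mat' -> 0
  'big' -> 1
  'her' -> 2
  'her' -> 2
  'her' -> 2

Encoded: [0, 2, 0, 0, 1, 2, 2, 2]


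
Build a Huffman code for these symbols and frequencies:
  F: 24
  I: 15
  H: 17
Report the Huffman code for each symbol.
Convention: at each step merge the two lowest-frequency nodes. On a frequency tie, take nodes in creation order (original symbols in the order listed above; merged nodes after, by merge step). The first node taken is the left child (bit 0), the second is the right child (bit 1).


Huffman tree construction:
Step 1: Merge I(15) + H(17) = 32
Step 2: Merge F(24) + (I+H)(32) = 56
Read each symbol's code off the tree from the root (left child = 0, right child = 1).

Codes:
  F: 0 (length 1)
  I: 10 (length 2)
  H: 11 (length 2)
Average code length: 88/56 = 1.5714 bits/symbol


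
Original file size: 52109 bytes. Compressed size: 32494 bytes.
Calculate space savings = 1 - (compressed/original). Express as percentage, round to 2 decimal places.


ratio = compressed/original = 32494/52109 = 0.623578
savings = 1 - ratio = 1 - 0.623578 = 0.376422
as a percentage: 0.376422 * 100 = 37.64%

Space savings = 1 - 32494/52109 = 37.64%


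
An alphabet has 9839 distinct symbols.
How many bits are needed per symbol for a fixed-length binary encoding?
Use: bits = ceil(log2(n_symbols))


log2(9839) = 13.2643
Bracket: 2^13 = 8192 < 9839 <= 2^14 = 16384
So ceil(log2(9839)) = 14

bits = ceil(log2(9839)) = ceil(13.2643) = 14 bits


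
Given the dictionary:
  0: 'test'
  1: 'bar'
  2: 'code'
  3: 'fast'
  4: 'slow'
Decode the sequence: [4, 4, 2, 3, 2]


Look up each index in the dictionary:
  4 -> 'slow'
  4 -> 'slow'
  2 -> 'code'
  3 -> 'fast'
  2 -> 'code'

Decoded: "slow slow code fast code"


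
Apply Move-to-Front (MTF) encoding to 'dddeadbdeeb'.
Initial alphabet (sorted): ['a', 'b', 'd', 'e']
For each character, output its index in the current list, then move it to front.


MTF encoding:
'd': index 2 in ['a', 'b', 'd', 'e'] -> ['d', 'a', 'b', 'e']
'd': index 0 in ['d', 'a', 'b', 'e'] -> ['d', 'a', 'b', 'e']
'd': index 0 in ['d', 'a', 'b', 'e'] -> ['d', 'a', 'b', 'e']
'e': index 3 in ['d', 'a', 'b', 'e'] -> ['e', 'd', 'a', 'b']
'a': index 2 in ['e', 'd', 'a', 'b'] -> ['a', 'e', 'd', 'b']
'd': index 2 in ['a', 'e', 'd', 'b'] -> ['d', 'a', 'e', 'b']
'b': index 3 in ['d', 'a', 'e', 'b'] -> ['b', 'd', 'a', 'e']
'd': index 1 in ['b', 'd', 'a', 'e'] -> ['d', 'b', 'a', 'e']
'e': index 3 in ['d', 'b', 'a', 'e'] -> ['e', 'd', 'b', 'a']
'e': index 0 in ['e', 'd', 'b', 'a'] -> ['e', 'd', 'b', 'a']
'b': index 2 in ['e', 'd', 'b', 'a'] -> ['b', 'e', 'd', 'a']


Output: [2, 0, 0, 3, 2, 2, 3, 1, 3, 0, 2]


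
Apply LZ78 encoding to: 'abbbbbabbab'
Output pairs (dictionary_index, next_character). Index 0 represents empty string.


LZ78 encoding steps:
Dictionary: {0: ''}
Step 1: w='' (idx 0), next='a' -> output (0, 'a'), add 'a' as idx 1
Step 2: w='' (idx 0), next='b' -> output (0, 'b'), add 'b' as idx 2
Step 3: w='b' (idx 2), next='b' -> output (2, 'b'), add 'bb' as idx 3
Step 4: w='bb' (idx 3), next='a' -> output (3, 'a'), add 'bba' as idx 4
Step 5: w='bba' (idx 4), next='b' -> output (4, 'b'), add 'bbab' as idx 5


Encoded: [(0, 'a'), (0, 'b'), (2, 'b'), (3, 'a'), (4, 'b')]
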